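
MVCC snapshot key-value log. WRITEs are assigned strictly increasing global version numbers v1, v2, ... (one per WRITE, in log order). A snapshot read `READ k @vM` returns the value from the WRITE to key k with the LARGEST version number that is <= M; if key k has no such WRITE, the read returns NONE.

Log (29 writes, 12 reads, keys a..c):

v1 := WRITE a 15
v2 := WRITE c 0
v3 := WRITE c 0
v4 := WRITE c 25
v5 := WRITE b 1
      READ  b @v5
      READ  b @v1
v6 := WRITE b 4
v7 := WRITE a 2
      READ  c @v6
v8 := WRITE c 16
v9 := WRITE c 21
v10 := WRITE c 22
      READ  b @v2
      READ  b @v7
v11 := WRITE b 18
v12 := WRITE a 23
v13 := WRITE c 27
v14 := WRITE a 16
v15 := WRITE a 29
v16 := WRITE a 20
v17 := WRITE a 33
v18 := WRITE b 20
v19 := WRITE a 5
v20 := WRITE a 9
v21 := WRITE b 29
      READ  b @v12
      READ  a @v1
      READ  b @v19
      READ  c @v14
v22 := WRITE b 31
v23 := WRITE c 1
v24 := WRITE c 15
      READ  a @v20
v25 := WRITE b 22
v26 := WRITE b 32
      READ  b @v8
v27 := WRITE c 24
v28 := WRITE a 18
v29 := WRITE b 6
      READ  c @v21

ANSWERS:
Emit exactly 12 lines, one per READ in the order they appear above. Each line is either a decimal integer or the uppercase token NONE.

v1: WRITE a=15  (a history now [(1, 15)])
v2: WRITE c=0  (c history now [(2, 0)])
v3: WRITE c=0  (c history now [(2, 0), (3, 0)])
v4: WRITE c=25  (c history now [(2, 0), (3, 0), (4, 25)])
v5: WRITE b=1  (b history now [(5, 1)])
READ b @v5: history=[(5, 1)] -> pick v5 -> 1
READ b @v1: history=[(5, 1)] -> no version <= 1 -> NONE
v6: WRITE b=4  (b history now [(5, 1), (6, 4)])
v7: WRITE a=2  (a history now [(1, 15), (7, 2)])
READ c @v6: history=[(2, 0), (3, 0), (4, 25)] -> pick v4 -> 25
v8: WRITE c=16  (c history now [(2, 0), (3, 0), (4, 25), (8, 16)])
v9: WRITE c=21  (c history now [(2, 0), (3, 0), (4, 25), (8, 16), (9, 21)])
v10: WRITE c=22  (c history now [(2, 0), (3, 0), (4, 25), (8, 16), (9, 21), (10, 22)])
READ b @v2: history=[(5, 1), (6, 4)] -> no version <= 2 -> NONE
READ b @v7: history=[(5, 1), (6, 4)] -> pick v6 -> 4
v11: WRITE b=18  (b history now [(5, 1), (6, 4), (11, 18)])
v12: WRITE a=23  (a history now [(1, 15), (7, 2), (12, 23)])
v13: WRITE c=27  (c history now [(2, 0), (3, 0), (4, 25), (8, 16), (9, 21), (10, 22), (13, 27)])
v14: WRITE a=16  (a history now [(1, 15), (7, 2), (12, 23), (14, 16)])
v15: WRITE a=29  (a history now [(1, 15), (7, 2), (12, 23), (14, 16), (15, 29)])
v16: WRITE a=20  (a history now [(1, 15), (7, 2), (12, 23), (14, 16), (15, 29), (16, 20)])
v17: WRITE a=33  (a history now [(1, 15), (7, 2), (12, 23), (14, 16), (15, 29), (16, 20), (17, 33)])
v18: WRITE b=20  (b history now [(5, 1), (6, 4), (11, 18), (18, 20)])
v19: WRITE a=5  (a history now [(1, 15), (7, 2), (12, 23), (14, 16), (15, 29), (16, 20), (17, 33), (19, 5)])
v20: WRITE a=9  (a history now [(1, 15), (7, 2), (12, 23), (14, 16), (15, 29), (16, 20), (17, 33), (19, 5), (20, 9)])
v21: WRITE b=29  (b history now [(5, 1), (6, 4), (11, 18), (18, 20), (21, 29)])
READ b @v12: history=[(5, 1), (6, 4), (11, 18), (18, 20), (21, 29)] -> pick v11 -> 18
READ a @v1: history=[(1, 15), (7, 2), (12, 23), (14, 16), (15, 29), (16, 20), (17, 33), (19, 5), (20, 9)] -> pick v1 -> 15
READ b @v19: history=[(5, 1), (6, 4), (11, 18), (18, 20), (21, 29)] -> pick v18 -> 20
READ c @v14: history=[(2, 0), (3, 0), (4, 25), (8, 16), (9, 21), (10, 22), (13, 27)] -> pick v13 -> 27
v22: WRITE b=31  (b history now [(5, 1), (6, 4), (11, 18), (18, 20), (21, 29), (22, 31)])
v23: WRITE c=1  (c history now [(2, 0), (3, 0), (4, 25), (8, 16), (9, 21), (10, 22), (13, 27), (23, 1)])
v24: WRITE c=15  (c history now [(2, 0), (3, 0), (4, 25), (8, 16), (9, 21), (10, 22), (13, 27), (23, 1), (24, 15)])
READ a @v20: history=[(1, 15), (7, 2), (12, 23), (14, 16), (15, 29), (16, 20), (17, 33), (19, 5), (20, 9)] -> pick v20 -> 9
v25: WRITE b=22  (b history now [(5, 1), (6, 4), (11, 18), (18, 20), (21, 29), (22, 31), (25, 22)])
v26: WRITE b=32  (b history now [(5, 1), (6, 4), (11, 18), (18, 20), (21, 29), (22, 31), (25, 22), (26, 32)])
READ b @v8: history=[(5, 1), (6, 4), (11, 18), (18, 20), (21, 29), (22, 31), (25, 22), (26, 32)] -> pick v6 -> 4
v27: WRITE c=24  (c history now [(2, 0), (3, 0), (4, 25), (8, 16), (9, 21), (10, 22), (13, 27), (23, 1), (24, 15), (27, 24)])
v28: WRITE a=18  (a history now [(1, 15), (7, 2), (12, 23), (14, 16), (15, 29), (16, 20), (17, 33), (19, 5), (20, 9), (28, 18)])
v29: WRITE b=6  (b history now [(5, 1), (6, 4), (11, 18), (18, 20), (21, 29), (22, 31), (25, 22), (26, 32), (29, 6)])
READ c @v21: history=[(2, 0), (3, 0), (4, 25), (8, 16), (9, 21), (10, 22), (13, 27), (23, 1), (24, 15), (27, 24)] -> pick v13 -> 27

Answer: 1
NONE
25
NONE
4
18
15
20
27
9
4
27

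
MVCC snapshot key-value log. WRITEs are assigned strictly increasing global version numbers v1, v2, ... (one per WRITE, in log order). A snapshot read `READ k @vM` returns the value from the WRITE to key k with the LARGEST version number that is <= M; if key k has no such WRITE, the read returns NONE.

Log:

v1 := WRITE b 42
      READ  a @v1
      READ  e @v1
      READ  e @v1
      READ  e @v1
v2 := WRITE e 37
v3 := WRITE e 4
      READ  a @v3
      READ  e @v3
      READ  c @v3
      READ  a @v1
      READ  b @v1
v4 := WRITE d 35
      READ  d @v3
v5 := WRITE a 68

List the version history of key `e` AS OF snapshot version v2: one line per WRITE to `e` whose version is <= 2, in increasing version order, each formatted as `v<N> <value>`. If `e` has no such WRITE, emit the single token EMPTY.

Answer: v2 37

Derivation:
Scan writes for key=e with version <= 2:
  v1 WRITE b 42 -> skip
  v2 WRITE e 37 -> keep
  v3 WRITE e 4 -> drop (> snap)
  v4 WRITE d 35 -> skip
  v5 WRITE a 68 -> skip
Collected: [(2, 37)]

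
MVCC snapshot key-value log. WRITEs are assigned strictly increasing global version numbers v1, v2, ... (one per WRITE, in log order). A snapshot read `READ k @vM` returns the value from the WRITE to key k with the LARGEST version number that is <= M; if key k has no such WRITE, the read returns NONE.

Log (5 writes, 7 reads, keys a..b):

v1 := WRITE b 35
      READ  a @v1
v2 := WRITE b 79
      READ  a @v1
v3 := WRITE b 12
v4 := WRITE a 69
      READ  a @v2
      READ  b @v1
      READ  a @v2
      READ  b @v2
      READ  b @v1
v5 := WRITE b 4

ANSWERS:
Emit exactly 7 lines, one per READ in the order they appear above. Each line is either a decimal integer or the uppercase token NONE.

Answer: NONE
NONE
NONE
35
NONE
79
35

Derivation:
v1: WRITE b=35  (b history now [(1, 35)])
READ a @v1: history=[] -> no version <= 1 -> NONE
v2: WRITE b=79  (b history now [(1, 35), (2, 79)])
READ a @v1: history=[] -> no version <= 1 -> NONE
v3: WRITE b=12  (b history now [(1, 35), (2, 79), (3, 12)])
v4: WRITE a=69  (a history now [(4, 69)])
READ a @v2: history=[(4, 69)] -> no version <= 2 -> NONE
READ b @v1: history=[(1, 35), (2, 79), (3, 12)] -> pick v1 -> 35
READ a @v2: history=[(4, 69)] -> no version <= 2 -> NONE
READ b @v2: history=[(1, 35), (2, 79), (3, 12)] -> pick v2 -> 79
READ b @v1: history=[(1, 35), (2, 79), (3, 12)] -> pick v1 -> 35
v5: WRITE b=4  (b history now [(1, 35), (2, 79), (3, 12), (5, 4)])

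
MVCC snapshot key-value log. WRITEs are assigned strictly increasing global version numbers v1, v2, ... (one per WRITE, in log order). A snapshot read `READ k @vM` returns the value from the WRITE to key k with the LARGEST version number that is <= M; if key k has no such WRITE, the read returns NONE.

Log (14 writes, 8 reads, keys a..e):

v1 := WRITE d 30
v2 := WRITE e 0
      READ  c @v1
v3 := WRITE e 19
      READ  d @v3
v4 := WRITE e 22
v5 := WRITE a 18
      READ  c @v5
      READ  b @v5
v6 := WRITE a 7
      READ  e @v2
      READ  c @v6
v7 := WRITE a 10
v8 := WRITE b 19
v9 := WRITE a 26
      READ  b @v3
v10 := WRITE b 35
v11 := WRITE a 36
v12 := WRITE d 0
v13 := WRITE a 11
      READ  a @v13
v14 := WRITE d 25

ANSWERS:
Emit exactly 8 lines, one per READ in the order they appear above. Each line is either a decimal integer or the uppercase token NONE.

Answer: NONE
30
NONE
NONE
0
NONE
NONE
11

Derivation:
v1: WRITE d=30  (d history now [(1, 30)])
v2: WRITE e=0  (e history now [(2, 0)])
READ c @v1: history=[] -> no version <= 1 -> NONE
v3: WRITE e=19  (e history now [(2, 0), (3, 19)])
READ d @v3: history=[(1, 30)] -> pick v1 -> 30
v4: WRITE e=22  (e history now [(2, 0), (3, 19), (4, 22)])
v5: WRITE a=18  (a history now [(5, 18)])
READ c @v5: history=[] -> no version <= 5 -> NONE
READ b @v5: history=[] -> no version <= 5 -> NONE
v6: WRITE a=7  (a history now [(5, 18), (6, 7)])
READ e @v2: history=[(2, 0), (3, 19), (4, 22)] -> pick v2 -> 0
READ c @v6: history=[] -> no version <= 6 -> NONE
v7: WRITE a=10  (a history now [(5, 18), (6, 7), (7, 10)])
v8: WRITE b=19  (b history now [(8, 19)])
v9: WRITE a=26  (a history now [(5, 18), (6, 7), (7, 10), (9, 26)])
READ b @v3: history=[(8, 19)] -> no version <= 3 -> NONE
v10: WRITE b=35  (b history now [(8, 19), (10, 35)])
v11: WRITE a=36  (a history now [(5, 18), (6, 7), (7, 10), (9, 26), (11, 36)])
v12: WRITE d=0  (d history now [(1, 30), (12, 0)])
v13: WRITE a=11  (a history now [(5, 18), (6, 7), (7, 10), (9, 26), (11, 36), (13, 11)])
READ a @v13: history=[(5, 18), (6, 7), (7, 10), (9, 26), (11, 36), (13, 11)] -> pick v13 -> 11
v14: WRITE d=25  (d history now [(1, 30), (12, 0), (14, 25)])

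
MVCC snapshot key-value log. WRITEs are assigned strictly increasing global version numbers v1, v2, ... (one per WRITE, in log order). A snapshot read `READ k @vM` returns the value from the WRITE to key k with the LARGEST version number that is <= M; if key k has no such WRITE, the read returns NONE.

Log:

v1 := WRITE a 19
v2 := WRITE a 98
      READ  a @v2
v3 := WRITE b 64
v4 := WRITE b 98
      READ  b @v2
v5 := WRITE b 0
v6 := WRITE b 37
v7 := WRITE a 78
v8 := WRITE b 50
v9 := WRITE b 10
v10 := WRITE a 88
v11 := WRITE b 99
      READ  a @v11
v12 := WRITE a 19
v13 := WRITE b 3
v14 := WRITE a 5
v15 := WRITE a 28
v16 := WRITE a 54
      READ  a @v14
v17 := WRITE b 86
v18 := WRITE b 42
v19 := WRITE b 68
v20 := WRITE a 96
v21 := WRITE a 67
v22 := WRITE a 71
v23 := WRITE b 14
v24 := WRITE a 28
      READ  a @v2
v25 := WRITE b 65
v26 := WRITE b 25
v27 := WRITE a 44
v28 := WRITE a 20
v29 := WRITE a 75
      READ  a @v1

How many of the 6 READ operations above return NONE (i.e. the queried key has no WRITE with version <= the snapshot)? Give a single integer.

Answer: 1

Derivation:
v1: WRITE a=19  (a history now [(1, 19)])
v2: WRITE a=98  (a history now [(1, 19), (2, 98)])
READ a @v2: history=[(1, 19), (2, 98)] -> pick v2 -> 98
v3: WRITE b=64  (b history now [(3, 64)])
v4: WRITE b=98  (b history now [(3, 64), (4, 98)])
READ b @v2: history=[(3, 64), (4, 98)] -> no version <= 2 -> NONE
v5: WRITE b=0  (b history now [(3, 64), (4, 98), (5, 0)])
v6: WRITE b=37  (b history now [(3, 64), (4, 98), (5, 0), (6, 37)])
v7: WRITE a=78  (a history now [(1, 19), (2, 98), (7, 78)])
v8: WRITE b=50  (b history now [(3, 64), (4, 98), (5, 0), (6, 37), (8, 50)])
v9: WRITE b=10  (b history now [(3, 64), (4, 98), (5, 0), (6, 37), (8, 50), (9, 10)])
v10: WRITE a=88  (a history now [(1, 19), (2, 98), (7, 78), (10, 88)])
v11: WRITE b=99  (b history now [(3, 64), (4, 98), (5, 0), (6, 37), (8, 50), (9, 10), (11, 99)])
READ a @v11: history=[(1, 19), (2, 98), (7, 78), (10, 88)] -> pick v10 -> 88
v12: WRITE a=19  (a history now [(1, 19), (2, 98), (7, 78), (10, 88), (12, 19)])
v13: WRITE b=3  (b history now [(3, 64), (4, 98), (5, 0), (6, 37), (8, 50), (9, 10), (11, 99), (13, 3)])
v14: WRITE a=5  (a history now [(1, 19), (2, 98), (7, 78), (10, 88), (12, 19), (14, 5)])
v15: WRITE a=28  (a history now [(1, 19), (2, 98), (7, 78), (10, 88), (12, 19), (14, 5), (15, 28)])
v16: WRITE a=54  (a history now [(1, 19), (2, 98), (7, 78), (10, 88), (12, 19), (14, 5), (15, 28), (16, 54)])
READ a @v14: history=[(1, 19), (2, 98), (7, 78), (10, 88), (12, 19), (14, 5), (15, 28), (16, 54)] -> pick v14 -> 5
v17: WRITE b=86  (b history now [(3, 64), (4, 98), (5, 0), (6, 37), (8, 50), (9, 10), (11, 99), (13, 3), (17, 86)])
v18: WRITE b=42  (b history now [(3, 64), (4, 98), (5, 0), (6, 37), (8, 50), (9, 10), (11, 99), (13, 3), (17, 86), (18, 42)])
v19: WRITE b=68  (b history now [(3, 64), (4, 98), (5, 0), (6, 37), (8, 50), (9, 10), (11, 99), (13, 3), (17, 86), (18, 42), (19, 68)])
v20: WRITE a=96  (a history now [(1, 19), (2, 98), (7, 78), (10, 88), (12, 19), (14, 5), (15, 28), (16, 54), (20, 96)])
v21: WRITE a=67  (a history now [(1, 19), (2, 98), (7, 78), (10, 88), (12, 19), (14, 5), (15, 28), (16, 54), (20, 96), (21, 67)])
v22: WRITE a=71  (a history now [(1, 19), (2, 98), (7, 78), (10, 88), (12, 19), (14, 5), (15, 28), (16, 54), (20, 96), (21, 67), (22, 71)])
v23: WRITE b=14  (b history now [(3, 64), (4, 98), (5, 0), (6, 37), (8, 50), (9, 10), (11, 99), (13, 3), (17, 86), (18, 42), (19, 68), (23, 14)])
v24: WRITE a=28  (a history now [(1, 19), (2, 98), (7, 78), (10, 88), (12, 19), (14, 5), (15, 28), (16, 54), (20, 96), (21, 67), (22, 71), (24, 28)])
READ a @v2: history=[(1, 19), (2, 98), (7, 78), (10, 88), (12, 19), (14, 5), (15, 28), (16, 54), (20, 96), (21, 67), (22, 71), (24, 28)] -> pick v2 -> 98
v25: WRITE b=65  (b history now [(3, 64), (4, 98), (5, 0), (6, 37), (8, 50), (9, 10), (11, 99), (13, 3), (17, 86), (18, 42), (19, 68), (23, 14), (25, 65)])
v26: WRITE b=25  (b history now [(3, 64), (4, 98), (5, 0), (6, 37), (8, 50), (9, 10), (11, 99), (13, 3), (17, 86), (18, 42), (19, 68), (23, 14), (25, 65), (26, 25)])
v27: WRITE a=44  (a history now [(1, 19), (2, 98), (7, 78), (10, 88), (12, 19), (14, 5), (15, 28), (16, 54), (20, 96), (21, 67), (22, 71), (24, 28), (27, 44)])
v28: WRITE a=20  (a history now [(1, 19), (2, 98), (7, 78), (10, 88), (12, 19), (14, 5), (15, 28), (16, 54), (20, 96), (21, 67), (22, 71), (24, 28), (27, 44), (28, 20)])
v29: WRITE a=75  (a history now [(1, 19), (2, 98), (7, 78), (10, 88), (12, 19), (14, 5), (15, 28), (16, 54), (20, 96), (21, 67), (22, 71), (24, 28), (27, 44), (28, 20), (29, 75)])
READ a @v1: history=[(1, 19), (2, 98), (7, 78), (10, 88), (12, 19), (14, 5), (15, 28), (16, 54), (20, 96), (21, 67), (22, 71), (24, 28), (27, 44), (28, 20), (29, 75)] -> pick v1 -> 19
Read results in order: ['98', 'NONE', '88', '5', '98', '19']
NONE count = 1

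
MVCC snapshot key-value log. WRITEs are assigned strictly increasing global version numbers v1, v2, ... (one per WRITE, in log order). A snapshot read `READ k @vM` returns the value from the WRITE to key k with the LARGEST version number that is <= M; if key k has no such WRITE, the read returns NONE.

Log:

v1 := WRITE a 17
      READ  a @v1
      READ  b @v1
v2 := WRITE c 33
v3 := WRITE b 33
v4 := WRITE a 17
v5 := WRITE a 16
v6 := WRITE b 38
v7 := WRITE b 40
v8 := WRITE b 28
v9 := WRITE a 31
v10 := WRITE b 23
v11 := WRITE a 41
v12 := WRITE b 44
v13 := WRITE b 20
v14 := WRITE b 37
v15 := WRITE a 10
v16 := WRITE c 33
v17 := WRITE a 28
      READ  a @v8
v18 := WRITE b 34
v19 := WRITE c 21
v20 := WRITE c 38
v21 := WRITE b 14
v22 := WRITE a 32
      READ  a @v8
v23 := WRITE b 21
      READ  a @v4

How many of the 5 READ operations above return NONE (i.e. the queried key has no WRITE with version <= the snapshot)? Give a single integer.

Answer: 1

Derivation:
v1: WRITE a=17  (a history now [(1, 17)])
READ a @v1: history=[(1, 17)] -> pick v1 -> 17
READ b @v1: history=[] -> no version <= 1 -> NONE
v2: WRITE c=33  (c history now [(2, 33)])
v3: WRITE b=33  (b history now [(3, 33)])
v4: WRITE a=17  (a history now [(1, 17), (4, 17)])
v5: WRITE a=16  (a history now [(1, 17), (4, 17), (5, 16)])
v6: WRITE b=38  (b history now [(3, 33), (6, 38)])
v7: WRITE b=40  (b history now [(3, 33), (6, 38), (7, 40)])
v8: WRITE b=28  (b history now [(3, 33), (6, 38), (7, 40), (8, 28)])
v9: WRITE a=31  (a history now [(1, 17), (4, 17), (5, 16), (9, 31)])
v10: WRITE b=23  (b history now [(3, 33), (6, 38), (7, 40), (8, 28), (10, 23)])
v11: WRITE a=41  (a history now [(1, 17), (4, 17), (5, 16), (9, 31), (11, 41)])
v12: WRITE b=44  (b history now [(3, 33), (6, 38), (7, 40), (8, 28), (10, 23), (12, 44)])
v13: WRITE b=20  (b history now [(3, 33), (6, 38), (7, 40), (8, 28), (10, 23), (12, 44), (13, 20)])
v14: WRITE b=37  (b history now [(3, 33), (6, 38), (7, 40), (8, 28), (10, 23), (12, 44), (13, 20), (14, 37)])
v15: WRITE a=10  (a history now [(1, 17), (4, 17), (5, 16), (9, 31), (11, 41), (15, 10)])
v16: WRITE c=33  (c history now [(2, 33), (16, 33)])
v17: WRITE a=28  (a history now [(1, 17), (4, 17), (5, 16), (9, 31), (11, 41), (15, 10), (17, 28)])
READ a @v8: history=[(1, 17), (4, 17), (5, 16), (9, 31), (11, 41), (15, 10), (17, 28)] -> pick v5 -> 16
v18: WRITE b=34  (b history now [(3, 33), (6, 38), (7, 40), (8, 28), (10, 23), (12, 44), (13, 20), (14, 37), (18, 34)])
v19: WRITE c=21  (c history now [(2, 33), (16, 33), (19, 21)])
v20: WRITE c=38  (c history now [(2, 33), (16, 33), (19, 21), (20, 38)])
v21: WRITE b=14  (b history now [(3, 33), (6, 38), (7, 40), (8, 28), (10, 23), (12, 44), (13, 20), (14, 37), (18, 34), (21, 14)])
v22: WRITE a=32  (a history now [(1, 17), (4, 17), (5, 16), (9, 31), (11, 41), (15, 10), (17, 28), (22, 32)])
READ a @v8: history=[(1, 17), (4, 17), (5, 16), (9, 31), (11, 41), (15, 10), (17, 28), (22, 32)] -> pick v5 -> 16
v23: WRITE b=21  (b history now [(3, 33), (6, 38), (7, 40), (8, 28), (10, 23), (12, 44), (13, 20), (14, 37), (18, 34), (21, 14), (23, 21)])
READ a @v4: history=[(1, 17), (4, 17), (5, 16), (9, 31), (11, 41), (15, 10), (17, 28), (22, 32)] -> pick v4 -> 17
Read results in order: ['17', 'NONE', '16', '16', '17']
NONE count = 1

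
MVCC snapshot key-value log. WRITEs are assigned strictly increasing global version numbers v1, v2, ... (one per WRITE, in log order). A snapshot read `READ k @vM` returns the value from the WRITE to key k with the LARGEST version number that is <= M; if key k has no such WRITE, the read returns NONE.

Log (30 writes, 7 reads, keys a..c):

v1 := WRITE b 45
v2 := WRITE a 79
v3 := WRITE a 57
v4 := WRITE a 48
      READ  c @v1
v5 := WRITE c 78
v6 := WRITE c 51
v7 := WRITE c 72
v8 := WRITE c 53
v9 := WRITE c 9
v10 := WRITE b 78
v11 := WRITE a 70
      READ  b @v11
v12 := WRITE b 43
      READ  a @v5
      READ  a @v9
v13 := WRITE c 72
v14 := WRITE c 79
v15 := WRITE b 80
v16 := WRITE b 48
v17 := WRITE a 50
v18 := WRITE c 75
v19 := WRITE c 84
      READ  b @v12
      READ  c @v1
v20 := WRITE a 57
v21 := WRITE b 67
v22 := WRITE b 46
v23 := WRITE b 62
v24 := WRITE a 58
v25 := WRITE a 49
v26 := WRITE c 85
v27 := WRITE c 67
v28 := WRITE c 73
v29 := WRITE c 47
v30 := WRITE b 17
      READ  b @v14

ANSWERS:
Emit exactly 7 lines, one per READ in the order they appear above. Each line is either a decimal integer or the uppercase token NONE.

v1: WRITE b=45  (b history now [(1, 45)])
v2: WRITE a=79  (a history now [(2, 79)])
v3: WRITE a=57  (a history now [(2, 79), (3, 57)])
v4: WRITE a=48  (a history now [(2, 79), (3, 57), (4, 48)])
READ c @v1: history=[] -> no version <= 1 -> NONE
v5: WRITE c=78  (c history now [(5, 78)])
v6: WRITE c=51  (c history now [(5, 78), (6, 51)])
v7: WRITE c=72  (c history now [(5, 78), (6, 51), (7, 72)])
v8: WRITE c=53  (c history now [(5, 78), (6, 51), (7, 72), (8, 53)])
v9: WRITE c=9  (c history now [(5, 78), (6, 51), (7, 72), (8, 53), (9, 9)])
v10: WRITE b=78  (b history now [(1, 45), (10, 78)])
v11: WRITE a=70  (a history now [(2, 79), (3, 57), (4, 48), (11, 70)])
READ b @v11: history=[(1, 45), (10, 78)] -> pick v10 -> 78
v12: WRITE b=43  (b history now [(1, 45), (10, 78), (12, 43)])
READ a @v5: history=[(2, 79), (3, 57), (4, 48), (11, 70)] -> pick v4 -> 48
READ a @v9: history=[(2, 79), (3, 57), (4, 48), (11, 70)] -> pick v4 -> 48
v13: WRITE c=72  (c history now [(5, 78), (6, 51), (7, 72), (8, 53), (9, 9), (13, 72)])
v14: WRITE c=79  (c history now [(5, 78), (6, 51), (7, 72), (8, 53), (9, 9), (13, 72), (14, 79)])
v15: WRITE b=80  (b history now [(1, 45), (10, 78), (12, 43), (15, 80)])
v16: WRITE b=48  (b history now [(1, 45), (10, 78), (12, 43), (15, 80), (16, 48)])
v17: WRITE a=50  (a history now [(2, 79), (3, 57), (4, 48), (11, 70), (17, 50)])
v18: WRITE c=75  (c history now [(5, 78), (6, 51), (7, 72), (8, 53), (9, 9), (13, 72), (14, 79), (18, 75)])
v19: WRITE c=84  (c history now [(5, 78), (6, 51), (7, 72), (8, 53), (9, 9), (13, 72), (14, 79), (18, 75), (19, 84)])
READ b @v12: history=[(1, 45), (10, 78), (12, 43), (15, 80), (16, 48)] -> pick v12 -> 43
READ c @v1: history=[(5, 78), (6, 51), (7, 72), (8, 53), (9, 9), (13, 72), (14, 79), (18, 75), (19, 84)] -> no version <= 1 -> NONE
v20: WRITE a=57  (a history now [(2, 79), (3, 57), (4, 48), (11, 70), (17, 50), (20, 57)])
v21: WRITE b=67  (b history now [(1, 45), (10, 78), (12, 43), (15, 80), (16, 48), (21, 67)])
v22: WRITE b=46  (b history now [(1, 45), (10, 78), (12, 43), (15, 80), (16, 48), (21, 67), (22, 46)])
v23: WRITE b=62  (b history now [(1, 45), (10, 78), (12, 43), (15, 80), (16, 48), (21, 67), (22, 46), (23, 62)])
v24: WRITE a=58  (a history now [(2, 79), (3, 57), (4, 48), (11, 70), (17, 50), (20, 57), (24, 58)])
v25: WRITE a=49  (a history now [(2, 79), (3, 57), (4, 48), (11, 70), (17, 50), (20, 57), (24, 58), (25, 49)])
v26: WRITE c=85  (c history now [(5, 78), (6, 51), (7, 72), (8, 53), (9, 9), (13, 72), (14, 79), (18, 75), (19, 84), (26, 85)])
v27: WRITE c=67  (c history now [(5, 78), (6, 51), (7, 72), (8, 53), (9, 9), (13, 72), (14, 79), (18, 75), (19, 84), (26, 85), (27, 67)])
v28: WRITE c=73  (c history now [(5, 78), (6, 51), (7, 72), (8, 53), (9, 9), (13, 72), (14, 79), (18, 75), (19, 84), (26, 85), (27, 67), (28, 73)])
v29: WRITE c=47  (c history now [(5, 78), (6, 51), (7, 72), (8, 53), (9, 9), (13, 72), (14, 79), (18, 75), (19, 84), (26, 85), (27, 67), (28, 73), (29, 47)])
v30: WRITE b=17  (b history now [(1, 45), (10, 78), (12, 43), (15, 80), (16, 48), (21, 67), (22, 46), (23, 62), (30, 17)])
READ b @v14: history=[(1, 45), (10, 78), (12, 43), (15, 80), (16, 48), (21, 67), (22, 46), (23, 62), (30, 17)] -> pick v12 -> 43

Answer: NONE
78
48
48
43
NONE
43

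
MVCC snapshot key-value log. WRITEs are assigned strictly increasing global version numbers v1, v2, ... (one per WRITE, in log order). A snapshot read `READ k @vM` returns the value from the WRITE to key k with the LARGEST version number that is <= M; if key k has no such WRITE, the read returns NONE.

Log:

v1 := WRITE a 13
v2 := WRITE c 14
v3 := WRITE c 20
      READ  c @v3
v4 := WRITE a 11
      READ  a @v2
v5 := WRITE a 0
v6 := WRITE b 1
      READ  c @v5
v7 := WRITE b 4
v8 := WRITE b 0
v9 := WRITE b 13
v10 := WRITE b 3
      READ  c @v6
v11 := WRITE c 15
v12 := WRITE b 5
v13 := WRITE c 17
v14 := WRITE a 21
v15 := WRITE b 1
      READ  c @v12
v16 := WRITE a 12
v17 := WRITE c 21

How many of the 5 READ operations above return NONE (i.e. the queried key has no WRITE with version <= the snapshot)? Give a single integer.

Answer: 0

Derivation:
v1: WRITE a=13  (a history now [(1, 13)])
v2: WRITE c=14  (c history now [(2, 14)])
v3: WRITE c=20  (c history now [(2, 14), (3, 20)])
READ c @v3: history=[(2, 14), (3, 20)] -> pick v3 -> 20
v4: WRITE a=11  (a history now [(1, 13), (4, 11)])
READ a @v2: history=[(1, 13), (4, 11)] -> pick v1 -> 13
v5: WRITE a=0  (a history now [(1, 13), (4, 11), (5, 0)])
v6: WRITE b=1  (b history now [(6, 1)])
READ c @v5: history=[(2, 14), (3, 20)] -> pick v3 -> 20
v7: WRITE b=4  (b history now [(6, 1), (7, 4)])
v8: WRITE b=0  (b history now [(6, 1), (7, 4), (8, 0)])
v9: WRITE b=13  (b history now [(6, 1), (7, 4), (8, 0), (9, 13)])
v10: WRITE b=3  (b history now [(6, 1), (7, 4), (8, 0), (9, 13), (10, 3)])
READ c @v6: history=[(2, 14), (3, 20)] -> pick v3 -> 20
v11: WRITE c=15  (c history now [(2, 14), (3, 20), (11, 15)])
v12: WRITE b=5  (b history now [(6, 1), (7, 4), (8, 0), (9, 13), (10, 3), (12, 5)])
v13: WRITE c=17  (c history now [(2, 14), (3, 20), (11, 15), (13, 17)])
v14: WRITE a=21  (a history now [(1, 13), (4, 11), (5, 0), (14, 21)])
v15: WRITE b=1  (b history now [(6, 1), (7, 4), (8, 0), (9, 13), (10, 3), (12, 5), (15, 1)])
READ c @v12: history=[(2, 14), (3, 20), (11, 15), (13, 17)] -> pick v11 -> 15
v16: WRITE a=12  (a history now [(1, 13), (4, 11), (5, 0), (14, 21), (16, 12)])
v17: WRITE c=21  (c history now [(2, 14), (3, 20), (11, 15), (13, 17), (17, 21)])
Read results in order: ['20', '13', '20', '20', '15']
NONE count = 0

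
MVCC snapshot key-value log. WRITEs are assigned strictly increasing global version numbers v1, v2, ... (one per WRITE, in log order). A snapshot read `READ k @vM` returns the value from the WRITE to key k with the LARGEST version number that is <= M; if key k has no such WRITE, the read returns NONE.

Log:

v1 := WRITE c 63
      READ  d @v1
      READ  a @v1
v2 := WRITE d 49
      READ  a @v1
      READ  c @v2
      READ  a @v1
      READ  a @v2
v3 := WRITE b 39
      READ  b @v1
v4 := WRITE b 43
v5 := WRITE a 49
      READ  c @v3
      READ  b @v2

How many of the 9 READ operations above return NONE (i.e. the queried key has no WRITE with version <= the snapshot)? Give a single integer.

v1: WRITE c=63  (c history now [(1, 63)])
READ d @v1: history=[] -> no version <= 1 -> NONE
READ a @v1: history=[] -> no version <= 1 -> NONE
v2: WRITE d=49  (d history now [(2, 49)])
READ a @v1: history=[] -> no version <= 1 -> NONE
READ c @v2: history=[(1, 63)] -> pick v1 -> 63
READ a @v1: history=[] -> no version <= 1 -> NONE
READ a @v2: history=[] -> no version <= 2 -> NONE
v3: WRITE b=39  (b history now [(3, 39)])
READ b @v1: history=[(3, 39)] -> no version <= 1 -> NONE
v4: WRITE b=43  (b history now [(3, 39), (4, 43)])
v5: WRITE a=49  (a history now [(5, 49)])
READ c @v3: history=[(1, 63)] -> pick v1 -> 63
READ b @v2: history=[(3, 39), (4, 43)] -> no version <= 2 -> NONE
Read results in order: ['NONE', 'NONE', 'NONE', '63', 'NONE', 'NONE', 'NONE', '63', 'NONE']
NONE count = 7

Answer: 7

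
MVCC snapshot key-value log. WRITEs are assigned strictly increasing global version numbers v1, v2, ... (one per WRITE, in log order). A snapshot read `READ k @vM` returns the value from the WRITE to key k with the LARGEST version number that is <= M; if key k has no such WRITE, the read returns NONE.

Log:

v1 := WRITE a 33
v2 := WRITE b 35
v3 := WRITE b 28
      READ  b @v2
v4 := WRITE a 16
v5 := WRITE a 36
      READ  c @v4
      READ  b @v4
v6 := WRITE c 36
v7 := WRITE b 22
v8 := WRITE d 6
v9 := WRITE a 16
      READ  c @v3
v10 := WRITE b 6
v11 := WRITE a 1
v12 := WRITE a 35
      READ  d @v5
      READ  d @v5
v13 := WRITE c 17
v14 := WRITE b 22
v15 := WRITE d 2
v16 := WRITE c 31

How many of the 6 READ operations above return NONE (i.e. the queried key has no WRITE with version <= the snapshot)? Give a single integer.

v1: WRITE a=33  (a history now [(1, 33)])
v2: WRITE b=35  (b history now [(2, 35)])
v3: WRITE b=28  (b history now [(2, 35), (3, 28)])
READ b @v2: history=[(2, 35), (3, 28)] -> pick v2 -> 35
v4: WRITE a=16  (a history now [(1, 33), (4, 16)])
v5: WRITE a=36  (a history now [(1, 33), (4, 16), (5, 36)])
READ c @v4: history=[] -> no version <= 4 -> NONE
READ b @v4: history=[(2, 35), (3, 28)] -> pick v3 -> 28
v6: WRITE c=36  (c history now [(6, 36)])
v7: WRITE b=22  (b history now [(2, 35), (3, 28), (7, 22)])
v8: WRITE d=6  (d history now [(8, 6)])
v9: WRITE a=16  (a history now [(1, 33), (4, 16), (5, 36), (9, 16)])
READ c @v3: history=[(6, 36)] -> no version <= 3 -> NONE
v10: WRITE b=6  (b history now [(2, 35), (3, 28), (7, 22), (10, 6)])
v11: WRITE a=1  (a history now [(1, 33), (4, 16), (5, 36), (9, 16), (11, 1)])
v12: WRITE a=35  (a history now [(1, 33), (4, 16), (5, 36), (9, 16), (11, 1), (12, 35)])
READ d @v5: history=[(8, 6)] -> no version <= 5 -> NONE
READ d @v5: history=[(8, 6)] -> no version <= 5 -> NONE
v13: WRITE c=17  (c history now [(6, 36), (13, 17)])
v14: WRITE b=22  (b history now [(2, 35), (3, 28), (7, 22), (10, 6), (14, 22)])
v15: WRITE d=2  (d history now [(8, 6), (15, 2)])
v16: WRITE c=31  (c history now [(6, 36), (13, 17), (16, 31)])
Read results in order: ['35', 'NONE', '28', 'NONE', 'NONE', 'NONE']
NONE count = 4

Answer: 4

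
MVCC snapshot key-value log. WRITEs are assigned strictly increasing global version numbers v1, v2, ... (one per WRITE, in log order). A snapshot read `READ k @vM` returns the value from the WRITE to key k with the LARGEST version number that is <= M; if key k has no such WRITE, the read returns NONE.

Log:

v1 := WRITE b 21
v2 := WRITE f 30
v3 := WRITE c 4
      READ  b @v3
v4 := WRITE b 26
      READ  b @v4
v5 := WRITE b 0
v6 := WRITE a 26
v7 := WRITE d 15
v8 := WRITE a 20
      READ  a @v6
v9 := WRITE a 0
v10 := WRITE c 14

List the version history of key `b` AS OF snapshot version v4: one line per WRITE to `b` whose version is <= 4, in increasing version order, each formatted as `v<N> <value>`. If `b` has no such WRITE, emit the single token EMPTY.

Scan writes for key=b with version <= 4:
  v1 WRITE b 21 -> keep
  v2 WRITE f 30 -> skip
  v3 WRITE c 4 -> skip
  v4 WRITE b 26 -> keep
  v5 WRITE b 0 -> drop (> snap)
  v6 WRITE a 26 -> skip
  v7 WRITE d 15 -> skip
  v8 WRITE a 20 -> skip
  v9 WRITE a 0 -> skip
  v10 WRITE c 14 -> skip
Collected: [(1, 21), (4, 26)]

Answer: v1 21
v4 26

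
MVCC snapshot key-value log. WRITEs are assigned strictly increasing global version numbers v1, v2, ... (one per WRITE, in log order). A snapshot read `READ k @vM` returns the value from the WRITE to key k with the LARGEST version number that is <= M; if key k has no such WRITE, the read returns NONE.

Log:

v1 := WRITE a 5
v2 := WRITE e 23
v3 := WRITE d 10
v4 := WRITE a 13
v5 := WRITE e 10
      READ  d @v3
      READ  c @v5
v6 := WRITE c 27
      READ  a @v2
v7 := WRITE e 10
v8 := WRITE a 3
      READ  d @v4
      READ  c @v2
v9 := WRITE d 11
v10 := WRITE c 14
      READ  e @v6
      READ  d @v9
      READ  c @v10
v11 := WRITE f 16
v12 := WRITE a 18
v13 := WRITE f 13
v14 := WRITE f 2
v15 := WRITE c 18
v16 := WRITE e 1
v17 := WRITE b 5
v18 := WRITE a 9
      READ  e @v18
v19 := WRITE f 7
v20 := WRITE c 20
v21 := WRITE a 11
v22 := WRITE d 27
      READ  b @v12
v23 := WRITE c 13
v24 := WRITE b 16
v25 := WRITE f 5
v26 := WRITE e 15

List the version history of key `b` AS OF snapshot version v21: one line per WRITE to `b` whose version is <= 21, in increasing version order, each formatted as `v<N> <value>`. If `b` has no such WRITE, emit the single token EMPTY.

Answer: v17 5

Derivation:
Scan writes for key=b with version <= 21:
  v1 WRITE a 5 -> skip
  v2 WRITE e 23 -> skip
  v3 WRITE d 10 -> skip
  v4 WRITE a 13 -> skip
  v5 WRITE e 10 -> skip
  v6 WRITE c 27 -> skip
  v7 WRITE e 10 -> skip
  v8 WRITE a 3 -> skip
  v9 WRITE d 11 -> skip
  v10 WRITE c 14 -> skip
  v11 WRITE f 16 -> skip
  v12 WRITE a 18 -> skip
  v13 WRITE f 13 -> skip
  v14 WRITE f 2 -> skip
  v15 WRITE c 18 -> skip
  v16 WRITE e 1 -> skip
  v17 WRITE b 5 -> keep
  v18 WRITE a 9 -> skip
  v19 WRITE f 7 -> skip
  v20 WRITE c 20 -> skip
  v21 WRITE a 11 -> skip
  v22 WRITE d 27 -> skip
  v23 WRITE c 13 -> skip
  v24 WRITE b 16 -> drop (> snap)
  v25 WRITE f 5 -> skip
  v26 WRITE e 15 -> skip
Collected: [(17, 5)]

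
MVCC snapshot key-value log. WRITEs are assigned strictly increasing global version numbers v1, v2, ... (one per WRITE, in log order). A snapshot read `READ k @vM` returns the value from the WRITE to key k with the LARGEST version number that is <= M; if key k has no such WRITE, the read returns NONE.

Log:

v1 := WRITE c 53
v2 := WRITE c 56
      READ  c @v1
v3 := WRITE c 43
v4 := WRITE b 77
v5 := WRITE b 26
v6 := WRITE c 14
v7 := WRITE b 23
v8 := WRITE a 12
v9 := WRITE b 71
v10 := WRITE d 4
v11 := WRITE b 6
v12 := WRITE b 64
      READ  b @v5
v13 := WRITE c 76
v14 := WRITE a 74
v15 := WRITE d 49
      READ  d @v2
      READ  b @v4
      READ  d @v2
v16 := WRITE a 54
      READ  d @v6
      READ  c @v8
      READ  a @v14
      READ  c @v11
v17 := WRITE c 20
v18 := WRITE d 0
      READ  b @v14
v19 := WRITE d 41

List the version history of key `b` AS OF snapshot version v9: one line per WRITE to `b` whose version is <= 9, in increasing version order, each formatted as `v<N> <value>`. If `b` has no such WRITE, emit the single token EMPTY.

Scan writes for key=b with version <= 9:
  v1 WRITE c 53 -> skip
  v2 WRITE c 56 -> skip
  v3 WRITE c 43 -> skip
  v4 WRITE b 77 -> keep
  v5 WRITE b 26 -> keep
  v6 WRITE c 14 -> skip
  v7 WRITE b 23 -> keep
  v8 WRITE a 12 -> skip
  v9 WRITE b 71 -> keep
  v10 WRITE d 4 -> skip
  v11 WRITE b 6 -> drop (> snap)
  v12 WRITE b 64 -> drop (> snap)
  v13 WRITE c 76 -> skip
  v14 WRITE a 74 -> skip
  v15 WRITE d 49 -> skip
  v16 WRITE a 54 -> skip
  v17 WRITE c 20 -> skip
  v18 WRITE d 0 -> skip
  v19 WRITE d 41 -> skip
Collected: [(4, 77), (5, 26), (7, 23), (9, 71)]

Answer: v4 77
v5 26
v7 23
v9 71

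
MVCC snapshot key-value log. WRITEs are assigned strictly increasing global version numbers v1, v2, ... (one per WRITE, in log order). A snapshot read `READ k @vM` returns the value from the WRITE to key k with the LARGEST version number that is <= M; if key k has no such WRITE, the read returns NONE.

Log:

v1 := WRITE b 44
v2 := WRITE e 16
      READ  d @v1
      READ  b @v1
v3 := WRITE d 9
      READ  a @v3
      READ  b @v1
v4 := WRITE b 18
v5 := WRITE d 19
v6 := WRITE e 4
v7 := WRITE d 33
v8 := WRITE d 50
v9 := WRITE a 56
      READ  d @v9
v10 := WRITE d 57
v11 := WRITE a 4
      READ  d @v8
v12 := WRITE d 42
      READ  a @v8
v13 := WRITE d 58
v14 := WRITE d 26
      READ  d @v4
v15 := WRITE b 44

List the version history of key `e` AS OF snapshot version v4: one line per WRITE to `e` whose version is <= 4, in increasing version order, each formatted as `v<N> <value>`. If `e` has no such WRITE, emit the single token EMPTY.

Scan writes for key=e with version <= 4:
  v1 WRITE b 44 -> skip
  v2 WRITE e 16 -> keep
  v3 WRITE d 9 -> skip
  v4 WRITE b 18 -> skip
  v5 WRITE d 19 -> skip
  v6 WRITE e 4 -> drop (> snap)
  v7 WRITE d 33 -> skip
  v8 WRITE d 50 -> skip
  v9 WRITE a 56 -> skip
  v10 WRITE d 57 -> skip
  v11 WRITE a 4 -> skip
  v12 WRITE d 42 -> skip
  v13 WRITE d 58 -> skip
  v14 WRITE d 26 -> skip
  v15 WRITE b 44 -> skip
Collected: [(2, 16)]

Answer: v2 16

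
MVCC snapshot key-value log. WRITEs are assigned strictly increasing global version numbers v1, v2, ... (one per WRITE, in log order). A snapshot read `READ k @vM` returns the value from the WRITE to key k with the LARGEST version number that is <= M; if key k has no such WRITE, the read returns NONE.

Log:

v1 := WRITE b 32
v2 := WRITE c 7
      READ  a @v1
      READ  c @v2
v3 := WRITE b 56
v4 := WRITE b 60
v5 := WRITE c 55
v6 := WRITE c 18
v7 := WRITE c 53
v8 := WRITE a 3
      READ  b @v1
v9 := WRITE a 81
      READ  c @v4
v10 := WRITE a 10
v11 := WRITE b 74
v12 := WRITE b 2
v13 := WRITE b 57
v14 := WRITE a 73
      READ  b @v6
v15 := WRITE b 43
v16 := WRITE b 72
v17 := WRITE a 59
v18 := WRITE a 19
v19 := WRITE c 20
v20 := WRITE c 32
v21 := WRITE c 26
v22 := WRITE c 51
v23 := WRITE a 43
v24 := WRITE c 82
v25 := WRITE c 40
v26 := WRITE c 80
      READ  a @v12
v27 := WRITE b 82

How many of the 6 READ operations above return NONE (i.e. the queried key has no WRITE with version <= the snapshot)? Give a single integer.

v1: WRITE b=32  (b history now [(1, 32)])
v2: WRITE c=7  (c history now [(2, 7)])
READ a @v1: history=[] -> no version <= 1 -> NONE
READ c @v2: history=[(2, 7)] -> pick v2 -> 7
v3: WRITE b=56  (b history now [(1, 32), (3, 56)])
v4: WRITE b=60  (b history now [(1, 32), (3, 56), (4, 60)])
v5: WRITE c=55  (c history now [(2, 7), (5, 55)])
v6: WRITE c=18  (c history now [(2, 7), (5, 55), (6, 18)])
v7: WRITE c=53  (c history now [(2, 7), (5, 55), (6, 18), (7, 53)])
v8: WRITE a=3  (a history now [(8, 3)])
READ b @v1: history=[(1, 32), (3, 56), (4, 60)] -> pick v1 -> 32
v9: WRITE a=81  (a history now [(8, 3), (9, 81)])
READ c @v4: history=[(2, 7), (5, 55), (6, 18), (7, 53)] -> pick v2 -> 7
v10: WRITE a=10  (a history now [(8, 3), (9, 81), (10, 10)])
v11: WRITE b=74  (b history now [(1, 32), (3, 56), (4, 60), (11, 74)])
v12: WRITE b=2  (b history now [(1, 32), (3, 56), (4, 60), (11, 74), (12, 2)])
v13: WRITE b=57  (b history now [(1, 32), (3, 56), (4, 60), (11, 74), (12, 2), (13, 57)])
v14: WRITE a=73  (a history now [(8, 3), (9, 81), (10, 10), (14, 73)])
READ b @v6: history=[(1, 32), (3, 56), (4, 60), (11, 74), (12, 2), (13, 57)] -> pick v4 -> 60
v15: WRITE b=43  (b history now [(1, 32), (3, 56), (4, 60), (11, 74), (12, 2), (13, 57), (15, 43)])
v16: WRITE b=72  (b history now [(1, 32), (3, 56), (4, 60), (11, 74), (12, 2), (13, 57), (15, 43), (16, 72)])
v17: WRITE a=59  (a history now [(8, 3), (9, 81), (10, 10), (14, 73), (17, 59)])
v18: WRITE a=19  (a history now [(8, 3), (9, 81), (10, 10), (14, 73), (17, 59), (18, 19)])
v19: WRITE c=20  (c history now [(2, 7), (5, 55), (6, 18), (7, 53), (19, 20)])
v20: WRITE c=32  (c history now [(2, 7), (5, 55), (6, 18), (7, 53), (19, 20), (20, 32)])
v21: WRITE c=26  (c history now [(2, 7), (5, 55), (6, 18), (7, 53), (19, 20), (20, 32), (21, 26)])
v22: WRITE c=51  (c history now [(2, 7), (5, 55), (6, 18), (7, 53), (19, 20), (20, 32), (21, 26), (22, 51)])
v23: WRITE a=43  (a history now [(8, 3), (9, 81), (10, 10), (14, 73), (17, 59), (18, 19), (23, 43)])
v24: WRITE c=82  (c history now [(2, 7), (5, 55), (6, 18), (7, 53), (19, 20), (20, 32), (21, 26), (22, 51), (24, 82)])
v25: WRITE c=40  (c history now [(2, 7), (5, 55), (6, 18), (7, 53), (19, 20), (20, 32), (21, 26), (22, 51), (24, 82), (25, 40)])
v26: WRITE c=80  (c history now [(2, 7), (5, 55), (6, 18), (7, 53), (19, 20), (20, 32), (21, 26), (22, 51), (24, 82), (25, 40), (26, 80)])
READ a @v12: history=[(8, 3), (9, 81), (10, 10), (14, 73), (17, 59), (18, 19), (23, 43)] -> pick v10 -> 10
v27: WRITE b=82  (b history now [(1, 32), (3, 56), (4, 60), (11, 74), (12, 2), (13, 57), (15, 43), (16, 72), (27, 82)])
Read results in order: ['NONE', '7', '32', '7', '60', '10']
NONE count = 1

Answer: 1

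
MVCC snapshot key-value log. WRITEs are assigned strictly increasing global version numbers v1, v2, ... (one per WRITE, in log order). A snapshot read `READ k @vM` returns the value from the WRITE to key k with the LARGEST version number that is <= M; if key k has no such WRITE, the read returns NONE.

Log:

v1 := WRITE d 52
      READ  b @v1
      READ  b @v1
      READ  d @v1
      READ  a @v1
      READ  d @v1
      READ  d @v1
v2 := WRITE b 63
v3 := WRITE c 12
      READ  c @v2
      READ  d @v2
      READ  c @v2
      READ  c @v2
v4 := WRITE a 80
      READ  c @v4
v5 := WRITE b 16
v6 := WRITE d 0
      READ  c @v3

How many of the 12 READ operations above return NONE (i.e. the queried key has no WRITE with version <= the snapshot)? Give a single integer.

Answer: 6

Derivation:
v1: WRITE d=52  (d history now [(1, 52)])
READ b @v1: history=[] -> no version <= 1 -> NONE
READ b @v1: history=[] -> no version <= 1 -> NONE
READ d @v1: history=[(1, 52)] -> pick v1 -> 52
READ a @v1: history=[] -> no version <= 1 -> NONE
READ d @v1: history=[(1, 52)] -> pick v1 -> 52
READ d @v1: history=[(1, 52)] -> pick v1 -> 52
v2: WRITE b=63  (b history now [(2, 63)])
v3: WRITE c=12  (c history now [(3, 12)])
READ c @v2: history=[(3, 12)] -> no version <= 2 -> NONE
READ d @v2: history=[(1, 52)] -> pick v1 -> 52
READ c @v2: history=[(3, 12)] -> no version <= 2 -> NONE
READ c @v2: history=[(3, 12)] -> no version <= 2 -> NONE
v4: WRITE a=80  (a history now [(4, 80)])
READ c @v4: history=[(3, 12)] -> pick v3 -> 12
v5: WRITE b=16  (b history now [(2, 63), (5, 16)])
v6: WRITE d=0  (d history now [(1, 52), (6, 0)])
READ c @v3: history=[(3, 12)] -> pick v3 -> 12
Read results in order: ['NONE', 'NONE', '52', 'NONE', '52', '52', 'NONE', '52', 'NONE', 'NONE', '12', '12']
NONE count = 6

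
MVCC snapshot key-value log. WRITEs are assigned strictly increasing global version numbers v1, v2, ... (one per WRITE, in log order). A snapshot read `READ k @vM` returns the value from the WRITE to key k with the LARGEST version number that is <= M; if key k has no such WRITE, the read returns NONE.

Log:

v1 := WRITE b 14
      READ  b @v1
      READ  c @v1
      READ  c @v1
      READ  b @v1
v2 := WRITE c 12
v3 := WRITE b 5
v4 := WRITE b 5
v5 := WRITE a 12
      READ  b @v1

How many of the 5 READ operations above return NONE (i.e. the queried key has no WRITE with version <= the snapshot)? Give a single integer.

v1: WRITE b=14  (b history now [(1, 14)])
READ b @v1: history=[(1, 14)] -> pick v1 -> 14
READ c @v1: history=[] -> no version <= 1 -> NONE
READ c @v1: history=[] -> no version <= 1 -> NONE
READ b @v1: history=[(1, 14)] -> pick v1 -> 14
v2: WRITE c=12  (c history now [(2, 12)])
v3: WRITE b=5  (b history now [(1, 14), (3, 5)])
v4: WRITE b=5  (b history now [(1, 14), (3, 5), (4, 5)])
v5: WRITE a=12  (a history now [(5, 12)])
READ b @v1: history=[(1, 14), (3, 5), (4, 5)] -> pick v1 -> 14
Read results in order: ['14', 'NONE', 'NONE', '14', '14']
NONE count = 2

Answer: 2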